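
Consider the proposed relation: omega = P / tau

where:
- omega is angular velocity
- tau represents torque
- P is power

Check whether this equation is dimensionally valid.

Yes

omega (angular velocity) has dimensions [T^-1].
tau (torque) has dimensions [L^2 M T^-2].
P (power) has dimensions [L^2 M T^-3].

Left side: [T^-1]
Right side: [T^-1]

Both sides have the same dimensions, so the equation is dimensionally consistent.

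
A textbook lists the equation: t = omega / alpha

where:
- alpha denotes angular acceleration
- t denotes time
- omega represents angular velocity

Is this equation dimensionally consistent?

Yes

alpha (angular acceleration) has dimensions [T^-2].
t (time) has dimensions [T].
omega (angular velocity) has dimensions [T^-1].

Left side: [T]
Right side: [T]

Both sides have the same dimensions, so the equation is dimensionally consistent.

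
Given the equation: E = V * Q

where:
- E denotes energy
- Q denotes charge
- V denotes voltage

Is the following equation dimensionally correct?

Yes

E (energy) has dimensions [L^2 M T^-2].
Q (charge) has dimensions [I T].
V (voltage) has dimensions [I^-1 L^2 M T^-3].

Left side: [L^2 M T^-2]
Right side: [L^2 M T^-2]

Both sides have the same dimensions, so the equation is dimensionally consistent.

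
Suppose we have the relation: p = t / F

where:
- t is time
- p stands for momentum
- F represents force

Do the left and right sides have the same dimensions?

No

t (time) has dimensions [T].
p (momentum) has dimensions [L M T^-1].
F (force) has dimensions [L M T^-2].

Left side: [L M T^-1]
Right side: [L^-1 M^-1 T^3]

The two sides have different dimensions, so the equation is NOT dimensionally consistent.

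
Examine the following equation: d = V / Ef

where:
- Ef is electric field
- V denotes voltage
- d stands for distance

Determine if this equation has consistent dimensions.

Yes

Ef (electric field) has dimensions [I^-1 L M T^-3].
V (voltage) has dimensions [I^-1 L^2 M T^-3].
d (distance) has dimensions [L].

Left side: [L]
Right side: [L]

Both sides have the same dimensions, so the equation is dimensionally consistent.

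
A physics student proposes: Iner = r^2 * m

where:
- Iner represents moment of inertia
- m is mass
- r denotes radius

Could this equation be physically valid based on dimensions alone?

Yes

Iner (moment of inertia) has dimensions [L^2 M].
m (mass) has dimensions [M].
r (radius) has dimensions [L].

Left side: [L^2 M]
Right side: [L^2 M]

Both sides have the same dimensions, so the equation is dimensionally consistent.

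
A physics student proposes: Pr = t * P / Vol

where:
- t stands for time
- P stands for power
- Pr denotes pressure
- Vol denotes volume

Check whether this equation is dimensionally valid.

Yes

t (time) has dimensions [T].
P (power) has dimensions [L^2 M T^-3].
Pr (pressure) has dimensions [L^-1 M T^-2].
Vol (volume) has dimensions [L^3].

Left side: [L^-1 M T^-2]
Right side: [L^-1 M T^-2]

Both sides have the same dimensions, so the equation is dimensionally consistent.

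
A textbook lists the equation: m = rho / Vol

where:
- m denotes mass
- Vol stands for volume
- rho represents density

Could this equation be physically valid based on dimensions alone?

No

m (mass) has dimensions [M].
Vol (volume) has dimensions [L^3].
rho (density) has dimensions [L^-3 M].

Left side: [M]
Right side: [L^-6 M]

The two sides have different dimensions, so the equation is NOT dimensionally consistent.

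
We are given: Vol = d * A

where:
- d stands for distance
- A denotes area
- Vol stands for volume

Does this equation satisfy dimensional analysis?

Yes

d (distance) has dimensions [L].
A (area) has dimensions [L^2].
Vol (volume) has dimensions [L^3].

Left side: [L^3]
Right side: [L^3]

Both sides have the same dimensions, so the equation is dimensionally consistent.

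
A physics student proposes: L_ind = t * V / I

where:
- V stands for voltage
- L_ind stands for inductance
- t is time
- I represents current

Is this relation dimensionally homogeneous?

Yes

V (voltage) has dimensions [I^-1 L^2 M T^-3].
L_ind (inductance) has dimensions [I^-2 L^2 M T^-2].
t (time) has dimensions [T].
I (current) has dimensions [I].

Left side: [I^-2 L^2 M T^-2]
Right side: [I^-2 L^2 M T^-2]

Both sides have the same dimensions, so the equation is dimensionally consistent.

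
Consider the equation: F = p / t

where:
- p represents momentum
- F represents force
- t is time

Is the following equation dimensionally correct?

Yes

p (momentum) has dimensions [L M T^-1].
F (force) has dimensions [L M T^-2].
t (time) has dimensions [T].

Left side: [L M T^-2]
Right side: [L M T^-2]

Both sides have the same dimensions, so the equation is dimensionally consistent.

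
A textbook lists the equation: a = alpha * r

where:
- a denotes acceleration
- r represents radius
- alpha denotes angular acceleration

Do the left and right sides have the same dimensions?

Yes

a (acceleration) has dimensions [L T^-2].
r (radius) has dimensions [L].
alpha (angular acceleration) has dimensions [T^-2].

Left side: [L T^-2]
Right side: [L T^-2]

Both sides have the same dimensions, so the equation is dimensionally consistent.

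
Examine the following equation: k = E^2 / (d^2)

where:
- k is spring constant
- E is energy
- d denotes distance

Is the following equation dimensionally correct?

No

k (spring constant) has dimensions [M T^-2].
E (energy) has dimensions [L^2 M T^-2].
d (distance) has dimensions [L].

Left side: [M T^-2]
Right side: [L^2 M^2 T^-4]

The two sides have different dimensions, so the equation is NOT dimensionally consistent.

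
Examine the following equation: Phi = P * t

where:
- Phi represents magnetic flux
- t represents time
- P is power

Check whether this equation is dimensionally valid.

No

Phi (magnetic flux) has dimensions [I^-1 L^2 M T^-2].
t (time) has dimensions [T].
P (power) has dimensions [L^2 M T^-3].

Left side: [I^-1 L^2 M T^-2]
Right side: [L^2 M T^-2]

The two sides have different dimensions, so the equation is NOT dimensionally consistent.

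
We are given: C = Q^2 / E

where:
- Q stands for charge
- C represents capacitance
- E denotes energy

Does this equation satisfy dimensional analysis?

Yes

Q (charge) has dimensions [I T].
C (capacitance) has dimensions [I^2 L^-2 M^-1 T^4].
E (energy) has dimensions [L^2 M T^-2].

Left side: [I^2 L^-2 M^-1 T^4]
Right side: [I^2 L^-2 M^-1 T^4]

Both sides have the same dimensions, so the equation is dimensionally consistent.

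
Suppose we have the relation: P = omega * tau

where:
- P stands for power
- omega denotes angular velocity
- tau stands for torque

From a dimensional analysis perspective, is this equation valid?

Yes

P (power) has dimensions [L^2 M T^-3].
omega (angular velocity) has dimensions [T^-1].
tau (torque) has dimensions [L^2 M T^-2].

Left side: [L^2 M T^-3]
Right side: [L^2 M T^-3]

Both sides have the same dimensions, so the equation is dimensionally consistent.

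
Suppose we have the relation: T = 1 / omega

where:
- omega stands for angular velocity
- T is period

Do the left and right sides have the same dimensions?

Yes

omega (angular velocity) has dimensions [T^-1].
T (period) has dimensions [T].

Left side: [T]
Right side: [T]

Both sides have the same dimensions, so the equation is dimensionally consistent.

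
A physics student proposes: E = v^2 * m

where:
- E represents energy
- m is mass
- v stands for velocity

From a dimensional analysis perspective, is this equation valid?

Yes

E (energy) has dimensions [L^2 M T^-2].
m (mass) has dimensions [M].
v (velocity) has dimensions [L T^-1].

Left side: [L^2 M T^-2]
Right side: [L^2 M T^-2]

Both sides have the same dimensions, so the equation is dimensionally consistent.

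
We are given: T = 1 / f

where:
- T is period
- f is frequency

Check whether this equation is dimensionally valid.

Yes

T (period) has dimensions [T].
f (frequency) has dimensions [T^-1].

Left side: [T]
Right side: [T]

Both sides have the same dimensions, so the equation is dimensionally consistent.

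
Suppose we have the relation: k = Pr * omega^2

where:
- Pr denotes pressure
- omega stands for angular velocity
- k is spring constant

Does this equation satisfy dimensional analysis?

No

Pr (pressure) has dimensions [L^-1 M T^-2].
omega (angular velocity) has dimensions [T^-1].
k (spring constant) has dimensions [M T^-2].

Left side: [M T^-2]
Right side: [L^-1 M T^-4]

The two sides have different dimensions, so the equation is NOT dimensionally consistent.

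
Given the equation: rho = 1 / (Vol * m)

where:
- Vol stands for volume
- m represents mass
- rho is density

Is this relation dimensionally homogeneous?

No

Vol (volume) has dimensions [L^3].
m (mass) has dimensions [M].
rho (density) has dimensions [L^-3 M].

Left side: [L^-3 M]
Right side: [L^-3 M^-1]

The two sides have different dimensions, so the equation is NOT dimensionally consistent.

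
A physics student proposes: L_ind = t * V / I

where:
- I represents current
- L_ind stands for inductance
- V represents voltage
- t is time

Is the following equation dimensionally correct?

Yes

I (current) has dimensions [I].
L_ind (inductance) has dimensions [I^-2 L^2 M T^-2].
V (voltage) has dimensions [I^-1 L^2 M T^-3].
t (time) has dimensions [T].

Left side: [I^-2 L^2 M T^-2]
Right side: [I^-2 L^2 M T^-2]

Both sides have the same dimensions, so the equation is dimensionally consistent.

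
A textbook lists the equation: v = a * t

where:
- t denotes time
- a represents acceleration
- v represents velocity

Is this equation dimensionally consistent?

Yes

t (time) has dimensions [T].
a (acceleration) has dimensions [L T^-2].
v (velocity) has dimensions [L T^-1].

Left side: [L T^-1]
Right side: [L T^-1]

Both sides have the same dimensions, so the equation is dimensionally consistent.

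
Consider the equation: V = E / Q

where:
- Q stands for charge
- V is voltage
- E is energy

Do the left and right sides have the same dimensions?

Yes

Q (charge) has dimensions [I T].
V (voltage) has dimensions [I^-1 L^2 M T^-3].
E (energy) has dimensions [L^2 M T^-2].

Left side: [I^-1 L^2 M T^-3]
Right side: [I^-1 L^2 M T^-3]

Both sides have the same dimensions, so the equation is dimensionally consistent.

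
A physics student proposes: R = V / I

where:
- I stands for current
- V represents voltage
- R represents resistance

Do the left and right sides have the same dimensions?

Yes

I (current) has dimensions [I].
V (voltage) has dimensions [I^-1 L^2 M T^-3].
R (resistance) has dimensions [I^-2 L^2 M T^-3].

Left side: [I^-2 L^2 M T^-3]
Right side: [I^-2 L^2 M T^-3]

Both sides have the same dimensions, so the equation is dimensionally consistent.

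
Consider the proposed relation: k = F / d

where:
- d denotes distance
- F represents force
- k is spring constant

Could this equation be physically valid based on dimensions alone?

Yes

d (distance) has dimensions [L].
F (force) has dimensions [L M T^-2].
k (spring constant) has dimensions [M T^-2].

Left side: [M T^-2]
Right side: [M T^-2]

Both sides have the same dimensions, so the equation is dimensionally consistent.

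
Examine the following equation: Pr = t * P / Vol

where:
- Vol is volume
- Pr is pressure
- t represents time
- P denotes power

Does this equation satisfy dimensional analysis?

Yes

Vol (volume) has dimensions [L^3].
Pr (pressure) has dimensions [L^-1 M T^-2].
t (time) has dimensions [T].
P (power) has dimensions [L^2 M T^-3].

Left side: [L^-1 M T^-2]
Right side: [L^-1 M T^-2]

Both sides have the same dimensions, so the equation is dimensionally consistent.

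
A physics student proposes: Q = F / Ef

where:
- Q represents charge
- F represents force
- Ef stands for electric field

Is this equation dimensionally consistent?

Yes

Q (charge) has dimensions [I T].
F (force) has dimensions [L M T^-2].
Ef (electric field) has dimensions [I^-1 L M T^-3].

Left side: [I T]
Right side: [I T]

Both sides have the same dimensions, so the equation is dimensionally consistent.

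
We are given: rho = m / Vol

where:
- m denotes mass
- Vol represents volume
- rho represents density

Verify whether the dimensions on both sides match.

Yes

m (mass) has dimensions [M].
Vol (volume) has dimensions [L^3].
rho (density) has dimensions [L^-3 M].

Left side: [L^-3 M]
Right side: [L^-3 M]

Both sides have the same dimensions, so the equation is dimensionally consistent.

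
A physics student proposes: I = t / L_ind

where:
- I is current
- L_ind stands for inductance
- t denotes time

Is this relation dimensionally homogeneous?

No

I (current) has dimensions [I].
L_ind (inductance) has dimensions [I^-2 L^2 M T^-2].
t (time) has dimensions [T].

Left side: [I]
Right side: [I^2 L^-2 M^-1 T^3]

The two sides have different dimensions, so the equation is NOT dimensionally consistent.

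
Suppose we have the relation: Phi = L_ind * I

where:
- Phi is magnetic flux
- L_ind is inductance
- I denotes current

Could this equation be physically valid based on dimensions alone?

Yes

Phi (magnetic flux) has dimensions [I^-1 L^2 M T^-2].
L_ind (inductance) has dimensions [I^-2 L^2 M T^-2].
I (current) has dimensions [I].

Left side: [I^-1 L^2 M T^-2]
Right side: [I^-1 L^2 M T^-2]

Both sides have the same dimensions, so the equation is dimensionally consistent.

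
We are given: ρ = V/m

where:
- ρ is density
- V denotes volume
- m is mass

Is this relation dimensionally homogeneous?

No

ρ (density) has dimensions [L^-3 M].
V (volume) has dimensions [L^3].
m (mass) has dimensions [M].

Left side: [L^-3 M]
Right side: [L^3 M^-1]

The two sides have different dimensions, so the equation is NOT dimensionally consistent.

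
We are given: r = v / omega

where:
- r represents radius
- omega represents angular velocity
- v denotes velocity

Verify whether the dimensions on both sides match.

Yes

r (radius) has dimensions [L].
omega (angular velocity) has dimensions [T^-1].
v (velocity) has dimensions [L T^-1].

Left side: [L]
Right side: [L]

Both sides have the same dimensions, so the equation is dimensionally consistent.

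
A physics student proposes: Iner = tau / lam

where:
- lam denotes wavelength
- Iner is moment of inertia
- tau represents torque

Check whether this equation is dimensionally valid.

No

lam (wavelength) has dimensions [L].
Iner (moment of inertia) has dimensions [L^2 M].
tau (torque) has dimensions [L^2 M T^-2].

Left side: [L^2 M]
Right side: [L M T^-2]

The two sides have different dimensions, so the equation is NOT dimensionally consistent.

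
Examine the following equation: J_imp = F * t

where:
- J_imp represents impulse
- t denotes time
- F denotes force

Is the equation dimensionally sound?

Yes

J_imp (impulse) has dimensions [L M T^-1].
t (time) has dimensions [T].
F (force) has dimensions [L M T^-2].

Left side: [L M T^-1]
Right side: [L M T^-1]

Both sides have the same dimensions, so the equation is dimensionally consistent.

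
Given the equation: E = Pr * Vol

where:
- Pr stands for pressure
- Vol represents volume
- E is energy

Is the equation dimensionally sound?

Yes

Pr (pressure) has dimensions [L^-1 M T^-2].
Vol (volume) has dimensions [L^3].
E (energy) has dimensions [L^2 M T^-2].

Left side: [L^2 M T^-2]
Right side: [L^2 M T^-2]

Both sides have the same dimensions, so the equation is dimensionally consistent.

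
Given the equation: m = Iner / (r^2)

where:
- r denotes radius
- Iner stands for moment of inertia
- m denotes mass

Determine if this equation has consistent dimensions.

Yes

r (radius) has dimensions [L].
Iner (moment of inertia) has dimensions [L^2 M].
m (mass) has dimensions [M].

Left side: [M]
Right side: [M]

Both sides have the same dimensions, so the equation is dimensionally consistent.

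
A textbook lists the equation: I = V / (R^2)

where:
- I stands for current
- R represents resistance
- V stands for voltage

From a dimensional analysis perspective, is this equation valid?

No

I (current) has dimensions [I].
R (resistance) has dimensions [I^-2 L^2 M T^-3].
V (voltage) has dimensions [I^-1 L^2 M T^-3].

Left side: [I]
Right side: [I^3 L^-2 M^-1 T^3]

The two sides have different dimensions, so the equation is NOT dimensionally consistent.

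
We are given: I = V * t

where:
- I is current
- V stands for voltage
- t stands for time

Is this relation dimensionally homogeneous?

No

I (current) has dimensions [I].
V (voltage) has dimensions [I^-1 L^2 M T^-3].
t (time) has dimensions [T].

Left side: [I]
Right side: [I^-1 L^2 M T^-2]

The two sides have different dimensions, so the equation is NOT dimensionally consistent.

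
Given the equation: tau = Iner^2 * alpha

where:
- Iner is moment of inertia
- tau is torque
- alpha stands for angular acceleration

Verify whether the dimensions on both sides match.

No

Iner (moment of inertia) has dimensions [L^2 M].
tau (torque) has dimensions [L^2 M T^-2].
alpha (angular acceleration) has dimensions [T^-2].

Left side: [L^2 M T^-2]
Right side: [L^4 M^2 T^-2]

The two sides have different dimensions, so the equation is NOT dimensionally consistent.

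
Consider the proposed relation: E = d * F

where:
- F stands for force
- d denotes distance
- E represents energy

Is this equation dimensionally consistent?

Yes

F (force) has dimensions [L M T^-2].
d (distance) has dimensions [L].
E (energy) has dimensions [L^2 M T^-2].

Left side: [L^2 M T^-2]
Right side: [L^2 M T^-2]

Both sides have the same dimensions, so the equation is dimensionally consistent.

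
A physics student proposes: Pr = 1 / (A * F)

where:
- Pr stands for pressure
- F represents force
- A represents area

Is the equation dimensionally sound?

No

Pr (pressure) has dimensions [L^-1 M T^-2].
F (force) has dimensions [L M T^-2].
A (area) has dimensions [L^2].

Left side: [L^-1 M T^-2]
Right side: [L^-3 M^-1 T^2]

The two sides have different dimensions, so the equation is NOT dimensionally consistent.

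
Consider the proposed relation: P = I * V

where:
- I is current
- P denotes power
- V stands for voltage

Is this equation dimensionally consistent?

Yes

I (current) has dimensions [I].
P (power) has dimensions [L^2 M T^-3].
V (voltage) has dimensions [I^-1 L^2 M T^-3].

Left side: [L^2 M T^-3]
Right side: [L^2 M T^-3]

Both sides have the same dimensions, so the equation is dimensionally consistent.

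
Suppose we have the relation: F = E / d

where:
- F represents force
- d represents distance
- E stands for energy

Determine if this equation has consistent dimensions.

Yes

F (force) has dimensions [L M T^-2].
d (distance) has dimensions [L].
E (energy) has dimensions [L^2 M T^-2].

Left side: [L M T^-2]
Right side: [L M T^-2]

Both sides have the same dimensions, so the equation is dimensionally consistent.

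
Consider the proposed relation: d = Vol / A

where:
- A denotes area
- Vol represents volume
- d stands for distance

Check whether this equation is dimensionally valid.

Yes

A (area) has dimensions [L^2].
Vol (volume) has dimensions [L^3].
d (distance) has dimensions [L].

Left side: [L]
Right side: [L]

Both sides have the same dimensions, so the equation is dimensionally consistent.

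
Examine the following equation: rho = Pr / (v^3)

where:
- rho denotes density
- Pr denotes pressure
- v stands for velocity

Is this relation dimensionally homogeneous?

No

rho (density) has dimensions [L^-3 M].
Pr (pressure) has dimensions [L^-1 M T^-2].
v (velocity) has dimensions [L T^-1].

Left side: [L^-3 M]
Right side: [L^-4 M T]

The two sides have different dimensions, so the equation is NOT dimensionally consistent.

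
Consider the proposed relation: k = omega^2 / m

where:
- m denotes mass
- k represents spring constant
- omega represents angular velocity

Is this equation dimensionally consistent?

No

m (mass) has dimensions [M].
k (spring constant) has dimensions [M T^-2].
omega (angular velocity) has dimensions [T^-1].

Left side: [M T^-2]
Right side: [M^-1 T^-2]

The two sides have different dimensions, so the equation is NOT dimensionally consistent.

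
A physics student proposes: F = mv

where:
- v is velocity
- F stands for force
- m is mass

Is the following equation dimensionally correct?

No

v (velocity) has dimensions [L T^-1].
F (force) has dimensions [L M T^-2].
m (mass) has dimensions [M].

Left side: [L M T^-2]
Right side: [L M T^-1]

The two sides have different dimensions, so the equation is NOT dimensionally consistent.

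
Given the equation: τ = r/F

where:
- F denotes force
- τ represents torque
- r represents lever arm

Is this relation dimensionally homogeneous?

No

F (force) has dimensions [L M T^-2].
τ (torque) has dimensions [L^2 M T^-2].
r (lever arm) has dimensions [L].

Left side: [L^2 M T^-2]
Right side: [M^-1 T^2]

The two sides have different dimensions, so the equation is NOT dimensionally consistent.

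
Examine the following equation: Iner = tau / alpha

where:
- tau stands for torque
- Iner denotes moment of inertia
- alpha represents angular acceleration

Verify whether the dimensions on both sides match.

Yes

tau (torque) has dimensions [L^2 M T^-2].
Iner (moment of inertia) has dimensions [L^2 M].
alpha (angular acceleration) has dimensions [T^-2].

Left side: [L^2 M]
Right side: [L^2 M]

Both sides have the same dimensions, so the equation is dimensionally consistent.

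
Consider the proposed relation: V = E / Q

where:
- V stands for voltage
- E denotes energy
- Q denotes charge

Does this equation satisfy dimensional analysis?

Yes

V (voltage) has dimensions [I^-1 L^2 M T^-3].
E (energy) has dimensions [L^2 M T^-2].
Q (charge) has dimensions [I T].

Left side: [I^-1 L^2 M T^-3]
Right side: [I^-1 L^2 M T^-3]

Both sides have the same dimensions, so the equation is dimensionally consistent.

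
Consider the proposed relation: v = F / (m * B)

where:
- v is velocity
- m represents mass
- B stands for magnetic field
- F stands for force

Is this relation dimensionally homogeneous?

No

v (velocity) has dimensions [L T^-1].
m (mass) has dimensions [M].
B (magnetic field) has dimensions [I^-1 M T^-2].
F (force) has dimensions [L M T^-2].

Left side: [L T^-1]
Right side: [I L M^-1]

The two sides have different dimensions, so the equation is NOT dimensionally consistent.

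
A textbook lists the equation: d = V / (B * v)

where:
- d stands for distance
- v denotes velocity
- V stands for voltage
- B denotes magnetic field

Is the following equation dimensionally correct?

Yes

d (distance) has dimensions [L].
v (velocity) has dimensions [L T^-1].
V (voltage) has dimensions [I^-1 L^2 M T^-3].
B (magnetic field) has dimensions [I^-1 M T^-2].

Left side: [L]
Right side: [L]

Both sides have the same dimensions, so the equation is dimensionally consistent.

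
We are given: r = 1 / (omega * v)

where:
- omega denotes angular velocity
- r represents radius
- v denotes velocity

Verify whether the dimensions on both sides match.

No

omega (angular velocity) has dimensions [T^-1].
r (radius) has dimensions [L].
v (velocity) has dimensions [L T^-1].

Left side: [L]
Right side: [L^-1 T^2]

The two sides have different dimensions, so the equation is NOT dimensionally consistent.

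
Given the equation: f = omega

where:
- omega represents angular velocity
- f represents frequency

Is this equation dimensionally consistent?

Yes

omega (angular velocity) has dimensions [T^-1].
f (frequency) has dimensions [T^-1].

Left side: [T^-1]
Right side: [T^-1]

Both sides have the same dimensions, so the equation is dimensionally consistent.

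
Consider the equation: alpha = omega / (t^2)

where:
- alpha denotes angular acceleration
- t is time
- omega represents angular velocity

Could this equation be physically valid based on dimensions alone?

No

alpha (angular acceleration) has dimensions [T^-2].
t (time) has dimensions [T].
omega (angular velocity) has dimensions [T^-1].

Left side: [T^-2]
Right side: [T^-3]

The two sides have different dimensions, so the equation is NOT dimensionally consistent.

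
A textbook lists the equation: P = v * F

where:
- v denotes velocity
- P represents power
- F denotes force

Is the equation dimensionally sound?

Yes

v (velocity) has dimensions [L T^-1].
P (power) has dimensions [L^2 M T^-3].
F (force) has dimensions [L M T^-2].

Left side: [L^2 M T^-3]
Right side: [L^2 M T^-3]

Both sides have the same dimensions, so the equation is dimensionally consistent.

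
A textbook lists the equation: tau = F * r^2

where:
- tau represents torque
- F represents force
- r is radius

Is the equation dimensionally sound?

No

tau (torque) has dimensions [L^2 M T^-2].
F (force) has dimensions [L M T^-2].
r (radius) has dimensions [L].

Left side: [L^2 M T^-2]
Right side: [L^3 M T^-2]

The two sides have different dimensions, so the equation is NOT dimensionally consistent.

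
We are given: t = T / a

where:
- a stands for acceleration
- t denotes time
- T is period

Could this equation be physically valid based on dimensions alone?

No

a (acceleration) has dimensions [L T^-2].
t (time) has dimensions [T].
T (period) has dimensions [T].

Left side: [T]
Right side: [L^-1 T^3]

The two sides have different dimensions, so the equation is NOT dimensionally consistent.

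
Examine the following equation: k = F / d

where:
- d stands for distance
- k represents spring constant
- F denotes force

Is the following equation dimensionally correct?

Yes

d (distance) has dimensions [L].
k (spring constant) has dimensions [M T^-2].
F (force) has dimensions [L M T^-2].

Left side: [M T^-2]
Right side: [M T^-2]

Both sides have the same dimensions, so the equation is dimensionally consistent.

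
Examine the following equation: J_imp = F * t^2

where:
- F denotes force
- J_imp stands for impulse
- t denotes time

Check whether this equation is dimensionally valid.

No

F (force) has dimensions [L M T^-2].
J_imp (impulse) has dimensions [L M T^-1].
t (time) has dimensions [T].

Left side: [L M T^-1]
Right side: [L M]

The two sides have different dimensions, so the equation is NOT dimensionally consistent.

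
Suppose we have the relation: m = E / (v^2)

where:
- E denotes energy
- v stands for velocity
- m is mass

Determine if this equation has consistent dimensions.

Yes

E (energy) has dimensions [L^2 M T^-2].
v (velocity) has dimensions [L T^-1].
m (mass) has dimensions [M].

Left side: [M]
Right side: [M]

Both sides have the same dimensions, so the equation is dimensionally consistent.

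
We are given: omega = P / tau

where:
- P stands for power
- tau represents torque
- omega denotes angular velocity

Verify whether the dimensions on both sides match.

Yes

P (power) has dimensions [L^2 M T^-3].
tau (torque) has dimensions [L^2 M T^-2].
omega (angular velocity) has dimensions [T^-1].

Left side: [T^-1]
Right side: [T^-1]

Both sides have the same dimensions, so the equation is dimensionally consistent.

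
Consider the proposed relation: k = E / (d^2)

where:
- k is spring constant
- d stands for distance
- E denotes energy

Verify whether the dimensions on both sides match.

Yes

k (spring constant) has dimensions [M T^-2].
d (distance) has dimensions [L].
E (energy) has dimensions [L^2 M T^-2].

Left side: [M T^-2]
Right side: [M T^-2]

Both sides have the same dimensions, so the equation is dimensionally consistent.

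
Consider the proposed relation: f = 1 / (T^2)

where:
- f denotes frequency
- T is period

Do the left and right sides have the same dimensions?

No

f (frequency) has dimensions [T^-1].
T (period) has dimensions [T].

Left side: [T^-1]
Right side: [T^-2]

The two sides have different dimensions, so the equation is NOT dimensionally consistent.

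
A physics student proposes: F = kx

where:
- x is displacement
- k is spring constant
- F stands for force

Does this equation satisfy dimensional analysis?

Yes

x (displacement) has dimensions [L].
k (spring constant) has dimensions [M T^-2].
F (force) has dimensions [L M T^-2].

Left side: [L M T^-2]
Right side: [L M T^-2]

Both sides have the same dimensions, so the equation is dimensionally consistent.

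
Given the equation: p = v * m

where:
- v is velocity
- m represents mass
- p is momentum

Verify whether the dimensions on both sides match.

Yes

v (velocity) has dimensions [L T^-1].
m (mass) has dimensions [M].
p (momentum) has dimensions [L M T^-1].

Left side: [L M T^-1]
Right side: [L M T^-1]

Both sides have the same dimensions, so the equation is dimensionally consistent.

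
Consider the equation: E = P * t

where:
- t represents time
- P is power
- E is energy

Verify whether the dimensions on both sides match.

Yes

t (time) has dimensions [T].
P (power) has dimensions [L^2 M T^-3].
E (energy) has dimensions [L^2 M T^-2].

Left side: [L^2 M T^-2]
Right side: [L^2 M T^-2]

Both sides have the same dimensions, so the equation is dimensionally consistent.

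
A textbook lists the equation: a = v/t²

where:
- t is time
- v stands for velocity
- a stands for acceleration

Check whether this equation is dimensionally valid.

No

t (time) has dimensions [T].
v (velocity) has dimensions [L T^-1].
a (acceleration) has dimensions [L T^-2].

Left side: [L T^-2]
Right side: [L T^-3]

The two sides have different dimensions, so the equation is NOT dimensionally consistent.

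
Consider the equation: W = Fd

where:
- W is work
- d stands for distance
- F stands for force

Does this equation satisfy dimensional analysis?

Yes

W (work) has dimensions [L^2 M T^-2].
d (distance) has dimensions [L].
F (force) has dimensions [L M T^-2].

Left side: [L^2 M T^-2]
Right side: [L^2 M T^-2]

Both sides have the same dimensions, so the equation is dimensionally consistent.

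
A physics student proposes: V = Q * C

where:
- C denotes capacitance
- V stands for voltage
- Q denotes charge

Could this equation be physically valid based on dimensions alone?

No

C (capacitance) has dimensions [I^2 L^-2 M^-1 T^4].
V (voltage) has dimensions [I^-1 L^2 M T^-3].
Q (charge) has dimensions [I T].

Left side: [I^-1 L^2 M T^-3]
Right side: [I^3 L^-2 M^-1 T^5]

The two sides have different dimensions, so the equation is NOT dimensionally consistent.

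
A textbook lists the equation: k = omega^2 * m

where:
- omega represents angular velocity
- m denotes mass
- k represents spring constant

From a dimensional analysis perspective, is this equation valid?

Yes

omega (angular velocity) has dimensions [T^-1].
m (mass) has dimensions [M].
k (spring constant) has dimensions [M T^-2].

Left side: [M T^-2]
Right side: [M T^-2]

Both sides have the same dimensions, so the equation is dimensionally consistent.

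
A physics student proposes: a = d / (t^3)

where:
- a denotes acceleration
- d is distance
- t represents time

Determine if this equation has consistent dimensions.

No

a (acceleration) has dimensions [L T^-2].
d (distance) has dimensions [L].
t (time) has dimensions [T].

Left side: [L T^-2]
Right side: [L T^-3]

The two sides have different dimensions, so the equation is NOT dimensionally consistent.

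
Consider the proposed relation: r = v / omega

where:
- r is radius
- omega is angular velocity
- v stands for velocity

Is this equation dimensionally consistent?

Yes

r (radius) has dimensions [L].
omega (angular velocity) has dimensions [T^-1].
v (velocity) has dimensions [L T^-1].

Left side: [L]
Right side: [L]

Both sides have the same dimensions, so the equation is dimensionally consistent.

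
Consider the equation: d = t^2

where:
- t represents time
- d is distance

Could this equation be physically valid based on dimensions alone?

No

t (time) has dimensions [T].
d (distance) has dimensions [L].

Left side: [L]
Right side: [T^2]

The two sides have different dimensions, so the equation is NOT dimensionally consistent.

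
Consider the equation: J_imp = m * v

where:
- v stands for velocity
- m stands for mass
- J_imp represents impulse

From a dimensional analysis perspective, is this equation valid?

Yes

v (velocity) has dimensions [L T^-1].
m (mass) has dimensions [M].
J_imp (impulse) has dimensions [L M T^-1].

Left side: [L M T^-1]
Right side: [L M T^-1]

Both sides have the same dimensions, so the equation is dimensionally consistent.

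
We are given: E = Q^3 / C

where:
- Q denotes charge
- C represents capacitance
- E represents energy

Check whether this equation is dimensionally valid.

No

Q (charge) has dimensions [I T].
C (capacitance) has dimensions [I^2 L^-2 M^-1 T^4].
E (energy) has dimensions [L^2 M T^-2].

Left side: [L^2 M T^-2]
Right side: [I L^2 M T^-1]

The two sides have different dimensions, so the equation is NOT dimensionally consistent.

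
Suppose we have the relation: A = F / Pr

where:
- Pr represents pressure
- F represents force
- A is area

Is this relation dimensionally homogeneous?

Yes

Pr (pressure) has dimensions [L^-1 M T^-2].
F (force) has dimensions [L M T^-2].
A (area) has dimensions [L^2].

Left side: [L^2]
Right side: [L^2]

Both sides have the same dimensions, so the equation is dimensionally consistent.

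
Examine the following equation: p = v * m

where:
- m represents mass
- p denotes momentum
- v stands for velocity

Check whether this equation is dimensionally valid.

Yes

m (mass) has dimensions [M].
p (momentum) has dimensions [L M T^-1].
v (velocity) has dimensions [L T^-1].

Left side: [L M T^-1]
Right side: [L M T^-1]

Both sides have the same dimensions, so the equation is dimensionally consistent.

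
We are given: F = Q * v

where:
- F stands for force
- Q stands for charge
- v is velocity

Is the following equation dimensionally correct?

No

F (force) has dimensions [L M T^-2].
Q (charge) has dimensions [I T].
v (velocity) has dimensions [L T^-1].

Left side: [L M T^-2]
Right side: [I L]

The two sides have different dimensions, so the equation is NOT dimensionally consistent.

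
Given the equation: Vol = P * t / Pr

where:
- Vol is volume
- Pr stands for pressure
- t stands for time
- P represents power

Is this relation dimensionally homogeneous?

Yes

Vol (volume) has dimensions [L^3].
Pr (pressure) has dimensions [L^-1 M T^-2].
t (time) has dimensions [T].
P (power) has dimensions [L^2 M T^-3].

Left side: [L^3]
Right side: [L^3]

Both sides have the same dimensions, so the equation is dimensionally consistent.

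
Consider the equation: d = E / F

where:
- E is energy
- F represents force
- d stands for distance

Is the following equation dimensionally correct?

Yes

E (energy) has dimensions [L^2 M T^-2].
F (force) has dimensions [L M T^-2].
d (distance) has dimensions [L].

Left side: [L]
Right side: [L]

Both sides have the same dimensions, so the equation is dimensionally consistent.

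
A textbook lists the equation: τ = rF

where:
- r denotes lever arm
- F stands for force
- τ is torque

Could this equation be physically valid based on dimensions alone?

Yes

r (lever arm) has dimensions [L].
F (force) has dimensions [L M T^-2].
τ (torque) has dimensions [L^2 M T^-2].

Left side: [L^2 M T^-2]
Right side: [L^2 M T^-2]

Both sides have the same dimensions, so the equation is dimensionally consistent.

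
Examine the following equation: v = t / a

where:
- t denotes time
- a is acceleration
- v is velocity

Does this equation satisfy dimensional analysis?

No

t (time) has dimensions [T].
a (acceleration) has dimensions [L T^-2].
v (velocity) has dimensions [L T^-1].

Left side: [L T^-1]
Right side: [L^-1 T^3]

The two sides have different dimensions, so the equation is NOT dimensionally consistent.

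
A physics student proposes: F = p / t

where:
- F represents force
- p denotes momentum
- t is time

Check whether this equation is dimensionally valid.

Yes

F (force) has dimensions [L M T^-2].
p (momentum) has dimensions [L M T^-1].
t (time) has dimensions [T].

Left side: [L M T^-2]
Right side: [L M T^-2]

Both sides have the same dimensions, so the equation is dimensionally consistent.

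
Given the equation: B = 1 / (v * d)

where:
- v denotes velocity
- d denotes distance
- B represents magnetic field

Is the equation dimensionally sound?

No

v (velocity) has dimensions [L T^-1].
d (distance) has dimensions [L].
B (magnetic field) has dimensions [I^-1 M T^-2].

Left side: [I^-1 M T^-2]
Right side: [L^-2 T]

The two sides have different dimensions, so the equation is NOT dimensionally consistent.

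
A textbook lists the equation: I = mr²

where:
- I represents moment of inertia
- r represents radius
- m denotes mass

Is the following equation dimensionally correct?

Yes

I (moment of inertia) has dimensions [L^2 M].
r (radius) has dimensions [L].
m (mass) has dimensions [M].

Left side: [L^2 M]
Right side: [L^2 M]

Both sides have the same dimensions, so the equation is dimensionally consistent.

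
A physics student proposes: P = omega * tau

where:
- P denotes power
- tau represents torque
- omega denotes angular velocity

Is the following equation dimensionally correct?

Yes

P (power) has dimensions [L^2 M T^-3].
tau (torque) has dimensions [L^2 M T^-2].
omega (angular velocity) has dimensions [T^-1].

Left side: [L^2 M T^-3]
Right side: [L^2 M T^-3]

Both sides have the same dimensions, so the equation is dimensionally consistent.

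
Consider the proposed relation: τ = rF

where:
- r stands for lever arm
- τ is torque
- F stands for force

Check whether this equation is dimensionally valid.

Yes

r (lever arm) has dimensions [L].
τ (torque) has dimensions [L^2 M T^-2].
F (force) has dimensions [L M T^-2].

Left side: [L^2 M T^-2]
Right side: [L^2 M T^-2]

Both sides have the same dimensions, so the equation is dimensionally consistent.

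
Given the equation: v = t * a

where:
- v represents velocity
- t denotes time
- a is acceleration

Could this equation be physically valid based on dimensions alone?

Yes

v (velocity) has dimensions [L T^-1].
t (time) has dimensions [T].
a (acceleration) has dimensions [L T^-2].

Left side: [L T^-1]
Right side: [L T^-1]

Both sides have the same dimensions, so the equation is dimensionally consistent.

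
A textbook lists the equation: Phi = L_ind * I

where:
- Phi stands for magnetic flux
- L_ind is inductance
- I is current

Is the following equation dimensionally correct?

Yes

Phi (magnetic flux) has dimensions [I^-1 L^2 M T^-2].
L_ind (inductance) has dimensions [I^-2 L^2 M T^-2].
I (current) has dimensions [I].

Left side: [I^-1 L^2 M T^-2]
Right side: [I^-1 L^2 M T^-2]

Both sides have the same dimensions, so the equation is dimensionally consistent.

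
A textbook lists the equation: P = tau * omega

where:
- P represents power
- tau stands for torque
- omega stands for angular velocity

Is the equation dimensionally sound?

Yes

P (power) has dimensions [L^2 M T^-3].
tau (torque) has dimensions [L^2 M T^-2].
omega (angular velocity) has dimensions [T^-1].

Left side: [L^2 M T^-3]
Right side: [L^2 M T^-3]

Both sides have the same dimensions, so the equation is dimensionally consistent.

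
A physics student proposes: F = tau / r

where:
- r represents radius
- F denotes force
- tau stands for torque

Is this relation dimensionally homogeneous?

Yes

r (radius) has dimensions [L].
F (force) has dimensions [L M T^-2].
tau (torque) has dimensions [L^2 M T^-2].

Left side: [L M T^-2]
Right side: [L M T^-2]

Both sides have the same dimensions, so the equation is dimensionally consistent.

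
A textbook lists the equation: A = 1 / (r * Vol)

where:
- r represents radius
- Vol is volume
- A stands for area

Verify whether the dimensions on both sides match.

No

r (radius) has dimensions [L].
Vol (volume) has dimensions [L^3].
A (area) has dimensions [L^2].

Left side: [L^2]
Right side: [L^-4]

The two sides have different dimensions, so the equation is NOT dimensionally consistent.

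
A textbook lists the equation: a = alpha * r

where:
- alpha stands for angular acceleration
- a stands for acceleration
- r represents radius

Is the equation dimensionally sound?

Yes

alpha (angular acceleration) has dimensions [T^-2].
a (acceleration) has dimensions [L T^-2].
r (radius) has dimensions [L].

Left side: [L T^-2]
Right side: [L T^-2]

Both sides have the same dimensions, so the equation is dimensionally consistent.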